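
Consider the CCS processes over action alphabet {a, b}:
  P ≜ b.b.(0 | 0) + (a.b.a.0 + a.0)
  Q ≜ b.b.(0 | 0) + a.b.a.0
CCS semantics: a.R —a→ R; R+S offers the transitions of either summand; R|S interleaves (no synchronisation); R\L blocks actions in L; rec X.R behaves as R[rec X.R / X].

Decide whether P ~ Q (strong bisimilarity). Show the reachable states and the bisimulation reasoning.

LTS(P): 6 reachable states
  m0 = b.b.(0 | 0) + (a.b.a.0 + a.0) has moves ··a··> m1, ··a··> m2, ··b··> m3
  m1 = 0 has moves (no moves)
  m2 = b.a.0 has moves ··b··> m4
  m3 = b.(0 | 0) has moves ··b··> m5
  m4 = a.0 has moves ··a··> m1
  m5 = 0 | 0 has moves (no moves)
LTS(Q): 6 reachable states
  n0 = b.b.(0 | 0) + a.b.a.0 has moves ··a··> n1, ··b··> n2
  n1 = b.a.0 has moves ··b··> n3
  n2 = b.(0 | 0) has moves ··b··> n4
  n3 = a.0 has moves ··a··> n5
  n4 = 0 | 0 has moves (no moves)
  n5 = 0 has moves (no moves)
Bisimilarity quotient blocks:
  B0 = {m0}
  B1 = {m3, n2}
  B2 = {m1, m5, n4, n5}
  B3 = {m2, n1}
  B4 = {m4, n3}
  B5 = {n0}
m0 ∈ B0, n0 ∈ B5 → different blocks

NO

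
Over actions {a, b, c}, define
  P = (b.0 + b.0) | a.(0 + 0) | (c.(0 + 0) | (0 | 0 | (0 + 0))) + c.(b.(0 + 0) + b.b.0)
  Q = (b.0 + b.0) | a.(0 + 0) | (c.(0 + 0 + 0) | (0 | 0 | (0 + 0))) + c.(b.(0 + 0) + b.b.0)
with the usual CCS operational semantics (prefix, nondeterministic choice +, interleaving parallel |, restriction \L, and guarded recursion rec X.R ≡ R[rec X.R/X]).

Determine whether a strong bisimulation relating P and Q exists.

bisimilar

LTS(P): 12 reachable states
  m0 = (b.0 + b.0) | a.(0 + 0) | (c.(0 + 0) | (0 | 0 | (0 + 0))) + c.(b.(0 + 0) + b.b.0) ⊢ —a→ m1, —b→ m2, —c→ m3, —c→ m4
  m1 = (b.0 + b.0) | (0 + 0) | (c.(0 + 0) | (0 | 0 | (0 + 0))) ⊢ —b→ m5, —c→ m6
  m2 = 0 | a.(0 + 0) | (c.(0 + 0) | (0 | 0 | (0 + 0))) ⊢ —a→ m5, —c→ m7
  m3 = (b.0 + b.0) | a.(0 + 0) | ((0 + 0) | (0 | 0 | (0 + 0))) ⊢ —a→ m6, —b→ m7
  m4 = b.(0 + 0) + b.b.0 ⊢ —b→ m8, —b→ m9
  m5 = 0 | (0 + 0) | (c.(0 + 0) | (0 | 0 | (0 + 0))) ⊢ —c→ m10
  m6 = (b.0 + b.0) | (0 + 0) | ((0 + 0) | (0 | 0 | (0 + 0))) ⊢ —b→ m10
  m7 = 0 | a.(0 + 0) | ((0 + 0) | (0 | 0 | (0 + 0))) ⊢ —a→ m10
  m8 = 0 + 0 ⊢ ∅
  m9 = b.0 ⊢ —b→ m11
  m10 = 0 | (0 + 0) | ((0 + 0) | (0 | 0 | (0 + 0))) ⊢ ∅
  m11 = 0 ⊢ ∅
LTS(Q): 12 reachable states
  n0 = (b.0 + b.0) | a.(0 + 0) | (c.(0 + 0 + 0) | (0 | 0 | (0 + 0))) + c.(b.(0 + 0) + b.b.0) ⊢ —a→ n1, —b→ n2, —c→ n3, —c→ n4
  n1 = (b.0 + b.0) | (0 + 0) | (c.(0 + 0 + 0) | (0 | 0 | (0 + 0))) ⊢ —b→ n5, —c→ n6
  n2 = 0 | a.(0 + 0) | (c.(0 + 0 + 0) | (0 | 0 | (0 + 0))) ⊢ —a→ n5, —c→ n7
  n3 = (b.0 + b.0) | a.(0 + 0) | ((0 + 0 + 0) | (0 | 0 | (0 + 0))) ⊢ —a→ n6, —b→ n7
  n4 = b.(0 + 0) + b.b.0 ⊢ —b→ n8, —b→ n9
  n5 = 0 | (0 + 0) | (c.(0 + 0 + 0) | (0 | 0 | (0 + 0))) ⊢ —c→ n10
  n6 = (b.0 + b.0) | (0 + 0) | ((0 + 0 + 0) | (0 | 0 | (0 + 0))) ⊢ —b→ n10
  n7 = 0 | a.(0 + 0) | ((0 + 0 + 0) | (0 | 0 | (0 + 0))) ⊢ —a→ n10
  n8 = 0 + 0 ⊢ ∅
  n9 = b.0 ⊢ —b→ n11
  n10 = 0 | (0 + 0) | ((0 + 0 + 0) | (0 | 0 | (0 + 0))) ⊢ ∅
  n11 = 0 ⊢ ∅
Bisimilarity quotient blocks:
  B0 = {m0, n0}
  B1 = {m1, n1}
  B2 = {m6, m9, n6, n9}
  B3 = {m10, m11, m8, n10, n11, n8}
  B4 = {m5, n5}
  B5 = {m3, n3}
  B6 = {m7, n7}
  B7 = {m4, n4}
  B8 = {m2, n2}
m0 ∈ B0, n0 ∈ B0 → same block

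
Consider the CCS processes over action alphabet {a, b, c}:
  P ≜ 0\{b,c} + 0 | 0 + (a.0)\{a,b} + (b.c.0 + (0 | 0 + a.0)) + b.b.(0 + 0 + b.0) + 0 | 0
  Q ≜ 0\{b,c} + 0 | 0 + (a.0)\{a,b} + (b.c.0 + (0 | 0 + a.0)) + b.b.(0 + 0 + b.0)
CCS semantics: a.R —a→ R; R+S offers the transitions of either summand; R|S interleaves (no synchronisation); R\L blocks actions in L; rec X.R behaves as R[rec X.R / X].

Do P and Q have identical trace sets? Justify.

traces(P) = traces(Q)

P's transition system — 5 states:
  m0 = 0\{b,c} + 0 | 0 + (a.0)\{a,b} + (b.c.0 + (0 | 0 + a.0)) + b.b.(0 + 0 + b.0) + 0 | 0 :: ··a··> m1, ··b··> m2, ··b··> m3
  m1 = 0 :: deadlocked
  m2 = b.(0 + 0 + b.0) :: ··b··> m4
  m3 = c.0 :: ··c··> m1
  m4 = 0 + 0 + b.0 :: ··b··> m1
Q's transition system — 5 states:
  n0 = 0\{b,c} + 0 | 0 + (a.0)\{a,b} + (b.c.0 + (0 | 0 + a.0)) + b.b.(0 + 0 + b.0) :: ··a··> n1, ··b··> n2, ··b··> n3
  n1 = 0 :: deadlocked
  n2 = b.(0 + 0 + b.0) :: ··b··> n4
  n3 = c.0 :: ··c··> n1
  n4 = 0 + 0 + b.0 :: ··b··> n1
Partition-refinement fixed point:
  B0 = {m0, n0}
  B1 = {m1, n1}
  B2 = {m3, n3}
  B3 = {m2, n2}
  B4 = {m4, n4}
m0 ∈ B0, n0 ∈ B0 → same block
Bisimilar ⇒ trace-equivalent.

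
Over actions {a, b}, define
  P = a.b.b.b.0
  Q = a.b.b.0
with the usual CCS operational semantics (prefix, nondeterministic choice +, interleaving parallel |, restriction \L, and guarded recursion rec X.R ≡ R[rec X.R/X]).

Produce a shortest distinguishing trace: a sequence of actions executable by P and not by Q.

Reachable graph of P (5 states):
  m0 = a.b.b.b.0 | =a=> m1
  m1 = b.b.b.0 | =b=> m2
  m2 = b.b.0 | =b=> m3
  m3 = b.0 | =b=> m4
  m4 = 0 | ∅
Reachable graph of Q (4 states):
  n0 = a.b.b.0 | =a=> n1
  n1 = b.b.0 | =b=> n2
  n2 = b.0 | =b=> n3
  n3 = 0 | ∅
Trace ⟨abbb⟩ through P, begin at {m0}:
  after a @ step 1: {m1}
  after b @ step 2: {m2}
  after b @ step 3: {m3}
  after b @ step 4: {m4}
  — P admits the full trace.
Trace ⟨abbb⟩ through Q, begin at {n0}:
  after a @ step 1: {n1}
  after b @ step 2: {n2}
  after b @ step 3: {n3}
  after b @ step 4: no successor for Q

abbb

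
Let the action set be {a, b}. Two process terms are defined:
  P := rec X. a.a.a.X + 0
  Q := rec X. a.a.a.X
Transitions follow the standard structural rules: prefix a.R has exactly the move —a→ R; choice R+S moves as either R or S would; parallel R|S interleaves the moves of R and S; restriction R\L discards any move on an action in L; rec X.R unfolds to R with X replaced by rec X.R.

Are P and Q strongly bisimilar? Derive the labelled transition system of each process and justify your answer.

Reachable graph of P (3 states):
  p0 = rec X. a.a.a.X + 0 :: -a-> p1
  p1 = a.a.(rec X. a.a.a.X + 0) :: -a-> p2
  p2 = a.(rec X. a.a.a.X + 0) :: -a-> p0
Reachable graph of Q (3 states):
  q0 = rec X. a.a.a.X :: -a-> q1
  q1 = a.a.(rec X. a.a.a.X) :: -a-> q2
  q2 = a.(rec X. a.a.a.X) :: -a-> q0
Partition-refinement fixed point:
  B0 = {p0, p1, p2, q0, q1, q2}
p0 ∈ B0, q0 ∈ B0 → same block

bisimilar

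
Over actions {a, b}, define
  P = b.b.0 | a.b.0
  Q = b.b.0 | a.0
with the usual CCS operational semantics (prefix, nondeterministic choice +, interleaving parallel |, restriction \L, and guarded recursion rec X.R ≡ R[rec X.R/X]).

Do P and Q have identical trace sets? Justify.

LTS(P): 9 reachable states
  u0 = b.b.0 | a.b.0 has moves --a--▸ u1, --b--▸ u2
  u1 = b.b.0 | b.0 has moves --b--▸ u3, --b--▸ u4
  u2 = b.0 | a.b.0 has moves --a--▸ u3, --b--▸ u5
  u3 = b.0 | b.0 has moves --b--▸ u6, --b--▸ u7
  u4 = b.b.0 | 0 has moves --b--▸ u7
  u5 = 0 | a.b.0 has moves --a--▸ u6
  u6 = 0 | b.0 has moves --b--▸ u8
  u7 = b.0 | 0 has moves --b--▸ u8
  u8 = 0 | 0 has moves ∅
LTS(Q): 6 reachable states
  v0 = b.b.0 | a.0 has moves --a--▸ v1, --b--▸ v2
  v1 = b.b.0 | 0 has moves --b--▸ v3
  v2 = b.0 | a.0 has moves --a--▸ v3, --b--▸ v4
  v3 = b.0 | 0 has moves --b--▸ v5
  v4 = 0 | a.0 has moves --a--▸ v5
  v5 = 0 | 0 has moves ∅
Executing abbb from P (initial set {u0}):
  [1] a ⇒ {u1}
  [2] b ⇒ {u3, u4}
  [3] b ⇒ {u6, u7}
  [4] b ⇒ {u8}
  ✓ P
Executing abbb from Q (initial set {v0}):
  [1] a ⇒ {v1}
  [2] b ⇒ {v3}
  [3] b ⇒ {v5}
  [4] b ⇒ ∅ (Q stuck)

traces(P) ≠ traces(Q) — witness ⟨abbb⟩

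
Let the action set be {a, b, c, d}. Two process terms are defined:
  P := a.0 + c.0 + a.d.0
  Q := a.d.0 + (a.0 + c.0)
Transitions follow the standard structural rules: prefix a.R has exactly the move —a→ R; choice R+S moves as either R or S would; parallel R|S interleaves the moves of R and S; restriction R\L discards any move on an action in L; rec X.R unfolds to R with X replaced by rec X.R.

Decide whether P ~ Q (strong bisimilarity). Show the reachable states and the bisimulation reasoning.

Reachable graph of P (3 states):
  p0 = a.0 + c.0 + a.d.0 :: =a=> p1, =a=> p2, =c=> p1
  p1 = 0 :: stopped
  p2 = d.0 :: =d=> p1
Reachable graph of Q (3 states):
  q0 = a.d.0 + (a.0 + c.0) :: =a=> q1, =a=> q2, =c=> q1
  q1 = 0 :: stopped
  q2 = d.0 :: =d=> q1
Partition-refinement fixed point:
  B0 = {p0, q0}
  B1 = {p1, q1}
  B2 = {p2, q2}
p0 ∈ B0, q0 ∈ B0 → same block

YES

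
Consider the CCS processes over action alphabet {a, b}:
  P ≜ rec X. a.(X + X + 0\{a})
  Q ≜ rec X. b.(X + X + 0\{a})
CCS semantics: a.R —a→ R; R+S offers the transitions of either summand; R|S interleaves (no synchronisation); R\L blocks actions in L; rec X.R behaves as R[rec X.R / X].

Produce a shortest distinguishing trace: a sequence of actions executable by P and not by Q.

a

Reachable graph of P (2 states):
  s0 = rec X. a.(X + X + 0\{a}) :: =a=> s1
  s1 = (rec X. a.(X + X + 0\{a})) + (rec X. a.(X + X + 0\{a})) + 0\{a} :: =a=> s1
Reachable graph of Q (2 states):
  t0 = rec X. b.(X + X + 0\{a}) :: =b=> t1
  t1 = (rec X. b.(X + X + 0\{a})) + (rec X. b.(X + X + 0\{a})) + 0\{a} :: =b=> t1
Trace ⟨a⟩ through P, begin at {s0}:
  step 1 (a): {s1}
  P completes σ.
Trace ⟨a⟩ through Q, begin at {t0}:
  step 1 (a): ∅  — Q cannot continue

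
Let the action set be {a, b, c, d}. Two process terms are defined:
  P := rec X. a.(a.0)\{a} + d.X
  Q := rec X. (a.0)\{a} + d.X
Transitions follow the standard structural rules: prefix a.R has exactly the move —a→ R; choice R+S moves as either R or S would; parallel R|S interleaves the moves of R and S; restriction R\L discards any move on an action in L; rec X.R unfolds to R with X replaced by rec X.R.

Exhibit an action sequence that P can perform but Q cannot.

LTS(P): 2 reachable states
  u0 = rec X. a.(a.0)\{a} + d.X :: -a-> u1, -d-> u0
  u1 = (a.0)\{a} :: deadlocked
LTS(Q): 1 reachable states
  v0 = rec X. (a.0)\{a} + d.X :: -d-> v0
Trace ⟨a⟩ through P, begin at {u0}:
  step 1 (a): {u1}
  — P admits the full trace.
Trace ⟨a⟩ through Q, begin at {v0}:
  step 1 (a): ∅ (Q stuck)

a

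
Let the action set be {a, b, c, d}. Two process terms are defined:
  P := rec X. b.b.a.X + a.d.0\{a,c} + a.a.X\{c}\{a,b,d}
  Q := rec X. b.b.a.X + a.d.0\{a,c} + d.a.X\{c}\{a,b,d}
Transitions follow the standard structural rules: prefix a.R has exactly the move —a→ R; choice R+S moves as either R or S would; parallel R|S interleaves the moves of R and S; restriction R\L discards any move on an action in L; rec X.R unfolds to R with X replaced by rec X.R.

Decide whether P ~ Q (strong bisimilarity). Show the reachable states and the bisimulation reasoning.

LTS(P): 7 reachable states
  m0 = rec X. b.b.a.X + a.d.0\{a,c} + a.a.X\{c}\{a,b,d} → —a→ m1, —a→ m2, —b→ m3
  m1 = a.(rec X. b.b.a.X + a.d.0\{a,c} + a.a.X\{c}\{a,b,d})\{c}\{a,b,d} → —a→ m4
  m2 = d.0\{a,c} → —d→ m5
  m3 = b.a.(rec X. b.b.a.X + a.d.0\{a,c} + a.a.X\{c}\{a,b,d}) → —b→ m6
  m4 = (rec X. b.b.a.X + a.d.0\{a,c} + a.a.X\{c}\{a,b,d})\{c}\{a,b,d} → deadlocked
  m5 = 0\{a,c} → deadlocked
  m6 = a.(rec X. b.b.a.X + a.d.0\{a,c} + a.a.X\{c}\{a,b,d}) → —a→ m0
LTS(Q): 7 reachable states
  n0 = rec X. b.b.a.X + a.d.0\{a,c} + d.a.X\{c}\{a,b,d} → —a→ n1, —b→ n2, —d→ n3
  n1 = d.0\{a,c} → —d→ n4
  n2 = b.a.(rec X. b.b.a.X + a.d.0\{a,c} + d.a.X\{c}\{a,b,d}) → —b→ n5
  n3 = a.(rec X. b.b.a.X + a.d.0\{a,c} + d.a.X\{c}\{a,b,d})\{c}\{a,b,d} → —a→ n6
  n4 = 0\{a,c} → deadlocked
  n5 = a.(rec X. b.b.a.X + a.d.0\{a,c} + d.a.X\{c}\{a,b,d}) → —a→ n0
  n6 = (rec X. b.b.a.X + a.d.0\{a,c} + d.a.X\{c}\{a,b,d})\{c}\{a,b,d} → deadlocked
Bisimilarity quotient blocks:
  B0 = {m0}
  B1 = {m2, n1}
  B2 = {m4, m5, n4, n6}
  B3 = {m1, n3}
  B4 = {m3}
  B5 = {m6}
  B6 = {n0}
  B7 = {n2}
  B8 = {n5}
m0 ∈ B0, n0 ∈ B6 → different blocks

P ≁ Q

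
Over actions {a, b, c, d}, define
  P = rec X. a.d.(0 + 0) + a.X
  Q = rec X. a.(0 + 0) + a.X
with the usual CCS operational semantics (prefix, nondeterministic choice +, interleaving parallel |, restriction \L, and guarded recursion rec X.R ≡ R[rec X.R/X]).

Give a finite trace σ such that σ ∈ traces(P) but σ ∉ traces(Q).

ad

LTS(P): 3 reachable states
  u0 = rec X. a.d.(0 + 0) + a.X | =a=> u0, =a=> u1
  u1 = d.(0 + 0) | =d=> u2
  u2 = 0 + 0 | deadlocked
LTS(Q): 2 reachable states
  v0 = rec X. a.(0 + 0) + a.X | =a=> v0, =a=> v1
  v1 = 0 + 0 | deadlocked
Run σ = ⟨ad⟩ on P: start {u0}
  step 1 (a): {u0, u1}
  step 2 (d): {u2}
  ✓ P
Run σ = ⟨ad⟩ on Q: start {v0}
  step 1 (a): {v0, v1}
  step 2 (d): no successor for Q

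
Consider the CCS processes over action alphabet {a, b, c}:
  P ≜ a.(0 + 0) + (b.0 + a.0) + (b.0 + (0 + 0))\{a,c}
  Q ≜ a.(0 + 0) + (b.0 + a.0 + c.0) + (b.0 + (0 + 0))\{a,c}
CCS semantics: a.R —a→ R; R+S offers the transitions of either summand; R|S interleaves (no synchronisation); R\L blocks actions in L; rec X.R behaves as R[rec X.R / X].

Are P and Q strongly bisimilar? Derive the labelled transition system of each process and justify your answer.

Reachable graph of P (4 states):
  p0 = a.(0 + 0) + (b.0 + a.0) + (b.0 + (0 + 0))\{a,c} :: —a→ p1, —a→ p2, —b→ p1, —b→ p3
  p1 = 0 :: ∅
  p2 = 0 + 0 :: ∅
  p3 = 0\{a,c} :: ∅
Reachable graph of Q (4 states):
  q0 = a.(0 + 0) + (b.0 + a.0 + c.0) + (b.0 + (0 + 0))\{a,c} :: —a→ q1, —a→ q2, —b→ q1, —b→ q3, —c→ q1
  q1 = 0 :: ∅
  q2 = 0 + 0 :: ∅
  q3 = 0\{a,c} :: ∅
Partition-refinement fixed point:
  B0 = {p0}
  B1 = {p1, p2, p3, q1, q2, q3}
  B2 = {q0}
p0 ∈ B0, q0 ∈ B2 → different blocks

NO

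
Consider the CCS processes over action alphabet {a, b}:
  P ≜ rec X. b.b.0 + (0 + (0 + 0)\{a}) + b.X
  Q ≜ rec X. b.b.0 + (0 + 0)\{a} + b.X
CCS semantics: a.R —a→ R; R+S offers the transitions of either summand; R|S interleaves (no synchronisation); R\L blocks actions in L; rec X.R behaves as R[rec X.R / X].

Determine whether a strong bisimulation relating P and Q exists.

bisimilar

Reachable graph of P (3 states):
  m0 = rec X. b.b.0 + (0 + (0 + 0)\{a}) + b.X → -b-> m0, -b-> m1
  m1 = b.0 → -b-> m2
  m2 = 0 → ∅
Reachable graph of Q (3 states):
  n0 = rec X. b.b.0 + (0 + 0)\{a} + b.X → -b-> n0, -b-> n1
  n1 = b.0 → -b-> n2
  n2 = 0 → ∅
Partition-refinement fixed point:
  B0 = {m0, n0}
  B1 = {m1, n1}
  B2 = {m2, n2}
m0 ∈ B0, n0 ∈ B0 → same block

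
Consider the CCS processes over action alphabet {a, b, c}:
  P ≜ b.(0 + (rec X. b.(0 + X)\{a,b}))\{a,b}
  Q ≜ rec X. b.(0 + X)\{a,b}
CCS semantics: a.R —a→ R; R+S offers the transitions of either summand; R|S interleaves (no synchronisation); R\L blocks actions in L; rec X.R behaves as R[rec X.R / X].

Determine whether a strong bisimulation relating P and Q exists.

P ~ Q

P's transition system — 2 states:
  u0 = b.(0 + (rec X. b.(0 + X)\{a,b}))\{a,b} has moves --b--▸ u1
  u1 = (0 + (rec X. b.(0 + X)\{a,b}))\{a,b} has moves (no moves)
Q's transition system — 2 states:
  v0 = rec X. b.(0 + X)\{a,b} has moves --b--▸ v1
  v1 = (0 + (rec X. b.(0 + X)\{a,b}))\{a,b} has moves (no moves)
Partition-refinement fixed point:
  B0 = {u0, v0}
  B1 = {u1, v1}
u0 ∈ B0, v0 ∈ B0 → same block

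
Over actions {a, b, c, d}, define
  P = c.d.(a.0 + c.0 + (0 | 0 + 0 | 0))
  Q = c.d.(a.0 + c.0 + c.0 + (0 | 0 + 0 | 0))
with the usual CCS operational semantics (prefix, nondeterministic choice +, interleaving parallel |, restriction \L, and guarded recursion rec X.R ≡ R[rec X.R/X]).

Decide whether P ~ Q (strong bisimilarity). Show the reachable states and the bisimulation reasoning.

YES

Reachable graph of P (4 states):
  s0 = c.d.(a.0 + c.0 + (0 | 0 + 0 | 0)) ⊢ --c--▸ s1
  s1 = d.(a.0 + c.0 + (0 | 0 + 0 | 0)) ⊢ --d--▸ s2
  s2 = a.0 + c.0 + (0 | 0 + 0 | 0) ⊢ --a--▸ s3, --c--▸ s3
  s3 = 0 ⊢ ∅
Reachable graph of Q (4 states):
  t0 = c.d.(a.0 + c.0 + c.0 + (0 | 0 + 0 | 0)) ⊢ --c--▸ t1
  t1 = d.(a.0 + c.0 + c.0 + (0 | 0 + 0 | 0)) ⊢ --d--▸ t2
  t2 = a.0 + c.0 + c.0 + (0 | 0 + 0 | 0) ⊢ --a--▸ t3, --c--▸ t3
  t3 = 0 ⊢ ∅
Coarsest stable partition (strong bisimilarity classes):
  B0 = {s0, t0}
  B1 = {s1, t1}
  B2 = {s2, t2}
  B3 = {s3, t3}
s0 ∈ B0, t0 ∈ B0 → same block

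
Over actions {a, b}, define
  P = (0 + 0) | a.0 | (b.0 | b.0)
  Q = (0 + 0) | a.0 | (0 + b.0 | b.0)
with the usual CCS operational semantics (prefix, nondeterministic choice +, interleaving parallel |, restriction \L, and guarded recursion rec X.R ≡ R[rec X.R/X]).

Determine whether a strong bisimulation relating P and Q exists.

Reachable graph of P (8 states):
  s0 = (0 + 0) | a.0 | (b.0 | b.0) → -a-> s1, -b-> s2, -b-> s3
  s1 = (0 + 0) | 0 | (b.0 | b.0) → -b-> s4, -b-> s5
  s2 = (0 + 0) | a.0 | (0 | b.0) → -a-> s4, -b-> s6
  s3 = (0 + 0) | a.0 | (b.0 | 0) → -a-> s5, -b-> s6
  s4 = (0 + 0) | 0 | (0 | b.0) → -b-> s7
  s5 = (0 + 0) | 0 | (b.0 | 0) → -b-> s7
  s6 = (0 + 0) | a.0 | (0 | 0) → -a-> s7
  s7 = (0 + 0) | 0 | (0 | 0) → deadlocked
Reachable graph of Q (8 states):
  t0 = (0 + 0) | a.0 | (0 + b.0 | b.0) → -a-> t1, -b-> t2, -b-> t3
  t1 = (0 + 0) | 0 | (0 + b.0 | b.0) → -b-> t4, -b-> t5
  t2 = (0 + 0) | a.0 | (0 | b.0) → -a-> t4, -b-> t6
  t3 = (0 + 0) | a.0 | (b.0 | 0) → -a-> t5, -b-> t6
  t4 = (0 + 0) | 0 | (0 | b.0) → -b-> t7
  t5 = (0 + 0) | 0 | (b.0 | 0) → -b-> t7
  t6 = (0 + 0) | a.0 | (0 | 0) → -a-> t7
  t7 = (0 + 0) | 0 | (0 | 0) → deadlocked
Bisimilarity quotient blocks:
  B0 = {s0, t0}
  B1 = {s2, s3, t2, t3}
  B2 = {s4, s5, t4, t5}
  B3 = {s7, t7}
  B4 = {s6, t6}
  B5 = {s1, t1}
s0 ∈ B0, t0 ∈ B0 → same block

YES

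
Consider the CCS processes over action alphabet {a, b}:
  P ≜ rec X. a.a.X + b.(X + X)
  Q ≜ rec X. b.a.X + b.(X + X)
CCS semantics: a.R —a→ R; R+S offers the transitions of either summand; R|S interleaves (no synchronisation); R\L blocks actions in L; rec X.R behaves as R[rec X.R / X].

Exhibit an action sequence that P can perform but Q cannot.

Reachable graph of P (3 states):
  p0 = rec X. a.a.X + b.(X + X) | —a→ p1, —b→ p2
  p1 = a.(rec X. a.a.X + b.(X + X)) | —a→ p0
  p2 = (rec X. a.a.X + b.(X + X)) + (rec X. a.a.X + b.(X + X)) | —a→ p1, —b→ p2
Reachable graph of Q (3 states):
  q0 = rec X. b.a.X + b.(X + X) | —b→ q1, —b→ q2
  q1 = (rec X. b.a.X + b.(X + X)) + (rec X. b.a.X + b.(X + X)) | —b→ q1, —b→ q2
  q2 = a.(rec X. b.a.X + b.(X + X)) | —a→ q0
Executing a from P (initial set {p0}):
  step 1 (a): {p1}
  ✓ P
Executing a from Q (initial set {q0}):
  step 1 (a): ∅ (Q stuck)

a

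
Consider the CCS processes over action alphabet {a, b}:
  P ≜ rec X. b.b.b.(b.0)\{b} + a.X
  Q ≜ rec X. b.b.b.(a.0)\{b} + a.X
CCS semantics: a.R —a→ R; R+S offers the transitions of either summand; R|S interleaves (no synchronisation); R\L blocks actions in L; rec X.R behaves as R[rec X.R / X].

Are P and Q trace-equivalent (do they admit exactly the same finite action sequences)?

trace-distinct — witness ⟨bbba⟩

Reachable graph of P (4 states):
  m0 = rec X. b.b.b.(b.0)\{b} + a.X :: =a=> m0, =b=> m1
  m1 = b.b.(b.0)\{b} :: =b=> m2
  m2 = b.(b.0)\{b} :: =b=> m3
  m3 = (b.0)\{b} :: ∅
Reachable graph of Q (5 states):
  n0 = rec X. b.b.b.(a.0)\{b} + a.X :: =a=> n0, =b=> n1
  n1 = b.b.(a.0)\{b} :: =b=> n2
  n2 = b.(a.0)\{b} :: =b=> n3
  n3 = (a.0)\{b} :: =a=> n4
  n4 = 0\{b} :: ∅
Executing bbba from Q (initial set {n0}):
  step 1 (b): {n1}
  step 2 (b): {n2}
  step 3 (b): {n3}
  step 4 (a): {n4}
  — Q admits the full trace.
Executing bbba from P (initial set {m0}):
  step 1 (b): {m1}
  step 2 (b): {m2}
  step 3 (b): {m3}
  step 4 (a): ∅  — P cannot continue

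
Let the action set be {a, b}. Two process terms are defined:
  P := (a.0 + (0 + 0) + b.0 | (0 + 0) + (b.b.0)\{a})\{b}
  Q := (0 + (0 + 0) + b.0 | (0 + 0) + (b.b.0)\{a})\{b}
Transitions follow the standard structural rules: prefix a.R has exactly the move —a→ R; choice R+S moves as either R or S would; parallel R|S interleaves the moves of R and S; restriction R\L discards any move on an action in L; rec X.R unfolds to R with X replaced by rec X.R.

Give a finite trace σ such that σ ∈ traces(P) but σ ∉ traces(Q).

a

P's transition system — 2 states:
  u0 = (a.0 + (0 + 0) + b.0 | (0 + 0) + (b.b.0)\{a})\{b} has moves ··a··> u1
  u1 = 0\{b} has moves (no moves)
Q's transition system — 1 states:
  v0 = (0 + (0 + 0) + b.0 | (0 + 0) + (b.b.0)\{a})\{b} has moves (no moves)
Trace ⟨a⟩ through P, begin at {u0}:
  after a @ step 1: {u1}
  — P admits the full trace.
Trace ⟨a⟩ through Q, begin at {v0}:
  after a @ step 1: ∅  — Q cannot continue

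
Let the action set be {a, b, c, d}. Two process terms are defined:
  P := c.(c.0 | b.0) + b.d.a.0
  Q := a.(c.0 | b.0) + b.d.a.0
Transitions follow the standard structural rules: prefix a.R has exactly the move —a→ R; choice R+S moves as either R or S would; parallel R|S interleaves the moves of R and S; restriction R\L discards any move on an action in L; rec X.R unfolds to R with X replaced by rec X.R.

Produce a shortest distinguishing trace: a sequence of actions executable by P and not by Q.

c

P's transition system — 8 states:
  p0 = c.(c.0 | b.0) + b.d.a.0 has moves =b=> p1, =c=> p2
  p1 = d.a.0 has moves =d=> p3
  p2 = c.0 | b.0 has moves =b=> p4, =c=> p5
  p3 = a.0 has moves =a=> p6
  p4 = c.0 | 0 has moves =c=> p7
  p5 = 0 | b.0 has moves =b=> p7
  p6 = 0 has moves (no moves)
  p7 = 0 | 0 has moves (no moves)
Q's transition system — 8 states:
  q0 = a.(c.0 | b.0) + b.d.a.0 has moves =a=> q1, =b=> q2
  q1 = c.0 | b.0 has moves =b=> q3, =c=> q4
  q2 = d.a.0 has moves =d=> q5
  q3 = c.0 | 0 has moves =c=> q6
  q4 = 0 | b.0 has moves =b=> q6
  q5 = a.0 has moves =a=> q7
  q6 = 0 | 0 has moves (no moves)
  q7 = 0 has moves (no moves)
Run σ = ⟨c⟩ on P: start {p0}
  step 1 (c): {p2}
  P completes σ.
Run σ = ⟨c⟩ on Q: start {q0}
  step 1 (c): ∅ (Q stuck)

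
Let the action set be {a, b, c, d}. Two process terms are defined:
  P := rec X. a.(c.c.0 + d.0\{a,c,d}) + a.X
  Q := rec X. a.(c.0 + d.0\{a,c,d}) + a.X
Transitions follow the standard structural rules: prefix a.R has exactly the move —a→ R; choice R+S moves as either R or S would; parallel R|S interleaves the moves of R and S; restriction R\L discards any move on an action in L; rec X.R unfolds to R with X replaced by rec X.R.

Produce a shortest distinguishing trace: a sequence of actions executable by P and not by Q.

P's transition system — 5 states:
  s0 = rec X. a.(c.c.0 + d.0\{a,c,d}) + a.X :: =a=> s0, =a=> s1
  s1 = c.c.0 + d.0\{a,c,d} :: =c=> s2, =d=> s3
  s2 = c.0 :: =c=> s4
  s3 = 0\{a,c,d} :: stopped
  s4 = 0 :: stopped
Q's transition system — 4 states:
  t0 = rec X. a.(c.0 + d.0\{a,c,d}) + a.X :: =a=> t0, =a=> t1
  t1 = c.0 + d.0\{a,c,d} :: =c=> t2, =d=> t3
  t2 = 0 :: stopped
  t3 = 0\{a,c,d} :: stopped
Executing acc from P (initial set {s0}):
  [1] a ⇒ {s0, s1}
  [2] c ⇒ {s2}
  [3] c ⇒ {s4}
  P completes σ.
Executing acc from Q (initial set {t0}):
  [1] a ⇒ {t0, t1}
  [2] c ⇒ {t2}
  [3] c ⇒ no successor for Q

acc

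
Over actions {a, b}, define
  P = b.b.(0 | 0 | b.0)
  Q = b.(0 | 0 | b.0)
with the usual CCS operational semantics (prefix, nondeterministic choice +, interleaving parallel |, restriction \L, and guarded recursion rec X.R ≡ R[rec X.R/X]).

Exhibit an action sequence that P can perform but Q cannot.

bbb

Reachable graph of P (4 states):
  p0 = b.b.(0 | 0 | b.0) has moves —b→ p1
  p1 = b.(0 | 0 | b.0) has moves —b→ p2
  p2 = 0 | 0 | b.0 has moves —b→ p3
  p3 = 0 | 0 | 0 has moves deadlocked
Reachable graph of Q (3 states):
  q0 = b.(0 | 0 | b.0) has moves —b→ q1
  q1 = 0 | 0 | b.0 has moves —b→ q2
  q2 = 0 | 0 | 0 has moves deadlocked
Run σ = ⟨bbb⟩ on P: start {p0}
  step 1 (b): {p1}
  step 2 (b): {p2}
  step 3 (b): {p3}
  P completes σ.
Run σ = ⟨bbb⟩ on Q: start {q0}
  step 1 (b): {q1}
  step 2 (b): {q2}
  step 3 (b): ∅  — Q cannot continue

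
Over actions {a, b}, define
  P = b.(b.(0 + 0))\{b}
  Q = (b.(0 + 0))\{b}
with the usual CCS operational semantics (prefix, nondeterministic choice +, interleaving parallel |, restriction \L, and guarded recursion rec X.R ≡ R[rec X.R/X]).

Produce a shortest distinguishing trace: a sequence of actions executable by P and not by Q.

P's transition system — 2 states:
  m0 = b.(b.(0 + 0))\{b} has moves —b→ m1
  m1 = (b.(0 + 0))\{b} has moves ∅
Q's transition system — 1 states:
  n0 = (b.(0 + 0))\{b} has moves ∅
Executing b from P (initial set {m0}):
  after b @ step 1: {m1}
  — P admits the full trace.
Executing b from Q (initial set {n0}):
  after b @ step 1: ∅  — Q cannot continue

b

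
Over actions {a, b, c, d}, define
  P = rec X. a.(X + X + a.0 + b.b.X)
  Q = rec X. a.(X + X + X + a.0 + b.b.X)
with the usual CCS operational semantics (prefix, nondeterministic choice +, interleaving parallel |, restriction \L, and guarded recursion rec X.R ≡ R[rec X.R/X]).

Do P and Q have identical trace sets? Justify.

traces(P) = traces(Q)

P's transition system — 4 states:
  m0 = rec X. a.(X + X + a.0 + b.b.X) | ··a··> m1
  m1 = (rec X. a.(X + X + a.0 + b.b.X)) + (rec X. a.(X + X + a.0 + b.b.X)) + a.0 + b.b.(rec X. a.(X + X + a.0 + b.b.X)) | ··a··> m1, ··a··> m2, ··b··> m3
  m2 = 0 | ∅
  m3 = b.(rec X. a.(X + X + a.0 + b.b.X)) | ··b··> m0
Q's transition system — 4 states:
  n0 = rec X. a.(X + X + X + a.0 + b.b.X) | ··a··> n1
  n1 = (rec X. a.(X + X + X + a.0 + b.b.X)) + (rec X. a.(X + X + X + a.0 + b.b.X)) + (rec X. a.(X + X + X + a.0 + b.b.X)) + a.0 + b.b.(rec X. a.(X + X + X + a.0 + b.b.X)) | ··a··> n1, ··a··> n2, ··b··> n3
  n2 = 0 | ∅
  n3 = b.(rec X. a.(X + X + X + a.0 + b.b.X)) | ··b··> n0
Partition-refinement fixed point:
  B0 = {m0, n0}
  B1 = {m1, n1}
  B2 = {m2, n2}
  B3 = {m3, n3}
m0 ∈ B0, n0 ∈ B0 → same block
Bisimilar ⇒ trace-equivalent.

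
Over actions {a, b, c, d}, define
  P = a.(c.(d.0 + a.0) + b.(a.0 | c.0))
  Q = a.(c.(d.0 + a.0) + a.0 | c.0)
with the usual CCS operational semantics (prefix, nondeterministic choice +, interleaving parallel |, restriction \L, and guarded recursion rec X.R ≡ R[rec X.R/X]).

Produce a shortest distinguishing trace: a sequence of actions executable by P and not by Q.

P's transition system — 8 states:
  m0 = a.(c.(d.0 + a.0) + b.(a.0 | c.0)) → ··a··> m1
  m1 = c.(d.0 + a.0) + b.(a.0 | c.0) → ··b··> m2, ··c··> m3
  m2 = a.0 | c.0 → ··a··> m4, ··c··> m5
  m3 = d.0 + a.0 → ··a··> m6, ··d··> m6
  m4 = 0 | c.0 → ··c··> m7
  m5 = a.0 | 0 → ··a··> m7
  m6 = 0 → stopped
  m7 = 0 | 0 → stopped
Q's transition system — 7 states:
  n0 = a.(c.(d.0 + a.0) + a.0 | c.0) → ··a··> n1
  n1 = c.(d.0 + a.0) + a.0 | c.0 → ··a··> n2, ··c··> n3, ··c··> n4
  n2 = 0 | c.0 → ··c··> n5
  n3 = a.0 | 0 → ··a··> n5
  n4 = d.0 + a.0 → ··a··> n6, ··d··> n6
  n5 = 0 | 0 → stopped
  n6 = 0 → stopped
Run σ = ⟨ab⟩ on P: start {m0}
  step 1 (a): {m1}
  step 2 (b): {m2}
  P completes σ.
Run σ = ⟨ab⟩ on Q: start {n0}
  step 1 (a): {n1}
  step 2 (b): no successor for Q

ab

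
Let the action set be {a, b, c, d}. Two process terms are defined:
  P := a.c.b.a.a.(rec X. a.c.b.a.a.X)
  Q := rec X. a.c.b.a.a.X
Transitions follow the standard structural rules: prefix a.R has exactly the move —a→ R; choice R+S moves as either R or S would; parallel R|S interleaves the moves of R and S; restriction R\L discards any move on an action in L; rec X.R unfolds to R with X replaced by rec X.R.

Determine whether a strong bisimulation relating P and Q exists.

LTS(P): 6 reachable states
  s0 = a.c.b.a.a.(rec X. a.c.b.a.a.X) has moves —a→ s1
  s1 = c.b.a.a.(rec X. a.c.b.a.a.X) has moves —c→ s2
  s2 = b.a.a.(rec X. a.c.b.a.a.X) has moves —b→ s3
  s3 = a.a.(rec X. a.c.b.a.a.X) has moves —a→ s4
  s4 = a.(rec X. a.c.b.a.a.X) has moves —a→ s5
  s5 = rec X. a.c.b.a.a.X has moves —a→ s1
LTS(Q): 5 reachable states
  t0 = rec X. a.c.b.a.a.X has moves —a→ t1
  t1 = c.b.a.a.(rec X. a.c.b.a.a.X) has moves —c→ t2
  t2 = b.a.a.(rec X. a.c.b.a.a.X) has moves —b→ t3
  t3 = a.a.(rec X. a.c.b.a.a.X) has moves —a→ t4
  t4 = a.(rec X. a.c.b.a.a.X) has moves —a→ t0
Coarsest stable partition (strong bisimilarity classes):
  B0 = {s0, s5, t0}
  B1 = {s1, t1}
  B2 = {s2, t2}
  B3 = {s3, t3}
  B4 = {s4, t4}
s0 ∈ B0, t0 ∈ B0 → same block

bisimilar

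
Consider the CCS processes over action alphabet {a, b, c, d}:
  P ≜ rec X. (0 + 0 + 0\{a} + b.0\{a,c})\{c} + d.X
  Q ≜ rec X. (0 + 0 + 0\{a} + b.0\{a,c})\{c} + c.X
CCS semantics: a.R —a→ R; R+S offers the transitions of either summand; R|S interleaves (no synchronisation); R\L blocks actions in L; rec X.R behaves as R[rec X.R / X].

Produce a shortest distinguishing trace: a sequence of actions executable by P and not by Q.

d

LTS(P): 2 reachable states
  u0 = rec X. (0 + 0 + 0\{a} + b.0\{a,c})\{c} + d.X | ··b··> u1, ··d··> u0
  u1 = 0\{a,c}\{c} | (no moves)
LTS(Q): 2 reachable states
  v0 = rec X. (0 + 0 + 0\{a} + b.0\{a,c})\{c} + c.X | ··b··> v1, ··c··> v0
  v1 = 0\{a,c}\{c} | (no moves)
Trace ⟨d⟩ through P, begin at {u0}:
  after d @ step 1: {u0}
  ✓ P
Trace ⟨d⟩ through Q, begin at {v0}:
  after d @ step 1: ∅ (Q stuck)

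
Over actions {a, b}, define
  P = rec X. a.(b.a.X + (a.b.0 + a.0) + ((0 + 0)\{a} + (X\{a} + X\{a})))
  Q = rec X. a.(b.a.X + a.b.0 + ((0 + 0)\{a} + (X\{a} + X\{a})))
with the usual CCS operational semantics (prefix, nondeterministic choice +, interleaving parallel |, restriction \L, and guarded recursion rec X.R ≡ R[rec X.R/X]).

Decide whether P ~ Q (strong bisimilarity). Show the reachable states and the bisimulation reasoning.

not bisimilar

Reachable graph of P (5 states):
  s0 = rec X. a.(b.a.X + (a.b.0 + a.0) + ((0 + 0)\{a} + (X\{a} + X\{a}))) → --a--▸ s1
  s1 = b.a.(rec X. a.(b.a.X + (a.b.0 + a.0) + ((0 + 0)\{a} + (X\{a} + X\{a})))) + (a.b.0 + a.0) + ((0 + 0)\{a} + ((rec X. a.(b.a.X + (a.b.0 + a.0) + ((0 + 0)\{a} + (X\{a} + X\{a}))))\{a} + (rec X. a.(b.a.X + (a.b.0 + a.0) + ((0 + 0)\{a} + (X\{a} + X\{a}))))\{a})) → --a--▸ s2, --a--▸ s3, --b--▸ s4
  s2 = 0 → stopped
  s3 = b.0 → --b--▸ s2
  s4 = a.(rec X. a.(b.a.X + (a.b.0 + a.0) + ((0 + 0)\{a} + (X\{a} + X\{a})))) → --a--▸ s0
Reachable graph of Q (5 states):
  t0 = rec X. a.(b.a.X + a.b.0 + ((0 + 0)\{a} + (X\{a} + X\{a}))) → --a--▸ t1
  t1 = b.a.(rec X. a.(b.a.X + a.b.0 + ((0 + 0)\{a} + (X\{a} + X\{a})))) + a.b.0 + ((0 + 0)\{a} + ((rec X. a.(b.a.X + a.b.0 + ((0 + 0)\{a} + (X\{a} + X\{a}))))\{a} + (rec X. a.(b.a.X + a.b.0 + ((0 + 0)\{a} + (X\{a} + X\{a}))))\{a})) → --a--▸ t2, --b--▸ t3
  t2 = b.0 → --b--▸ t4
  t3 = a.(rec X. a.(b.a.X + a.b.0 + ((0 + 0)\{a} + (X\{a} + X\{a})))) → --a--▸ t0
  t4 = 0 → stopped
Bisimilarity quotient blocks:
  B0 = {s0}
  B1 = {s1}
  B2 = {s2, t4}
  B3 = {s3, t2}
  B4 = {s4}
  B5 = {t0}
  B6 = {t1}
  B7 = {t3}
s0 ∈ B0, t0 ∈ B5 → different blocks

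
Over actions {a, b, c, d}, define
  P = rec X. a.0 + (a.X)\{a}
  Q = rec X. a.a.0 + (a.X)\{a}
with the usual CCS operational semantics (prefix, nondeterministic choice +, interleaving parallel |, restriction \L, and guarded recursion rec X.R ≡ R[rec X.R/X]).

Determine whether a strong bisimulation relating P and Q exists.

NO

LTS(P): 2 reachable states
  p0 = rec X. a.0 + (a.X)\{a} :: ··a··> p1
  p1 = 0 :: deadlocked
LTS(Q): 3 reachable states
  q0 = rec X. a.a.0 + (a.X)\{a} :: ··a··> q1
  q1 = a.0 :: ··a··> q2
  q2 = 0 :: deadlocked
Partition-refinement fixed point:
  B0 = {p0, q1}
  B1 = {p1, q2}
  B2 = {q0}
p0 ∈ B0, q0 ∈ B2 → different blocks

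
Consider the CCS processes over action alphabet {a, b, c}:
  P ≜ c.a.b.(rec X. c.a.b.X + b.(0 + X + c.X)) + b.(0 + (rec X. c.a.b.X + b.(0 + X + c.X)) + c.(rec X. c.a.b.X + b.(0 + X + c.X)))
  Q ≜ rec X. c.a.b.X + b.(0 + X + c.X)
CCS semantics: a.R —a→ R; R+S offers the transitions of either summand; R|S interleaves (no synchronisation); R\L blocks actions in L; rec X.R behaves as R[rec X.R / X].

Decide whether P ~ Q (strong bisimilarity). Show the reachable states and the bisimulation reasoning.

P ~ Q

P's transition system — 5 states:
  u0 = c.a.b.(rec X. c.a.b.X + b.(0 + X + c.X)) + b.(0 + (rec X. c.a.b.X + b.(0 + X + c.X)) + c.(rec X. c.a.b.X + b.(0 + X + c.X))) ⊢ --b--▸ u1, --c--▸ u2
  u1 = 0 + (rec X. c.a.b.X + b.(0 + X + c.X)) + c.(rec X. c.a.b.X + b.(0 + X + c.X)) ⊢ --b--▸ u1, --c--▸ u2, --c--▸ u3
  u2 = a.b.(rec X. c.a.b.X + b.(0 + X + c.X)) ⊢ --a--▸ u4
  u3 = rec X. c.a.b.X + b.(0 + X + c.X) ⊢ --b--▸ u1, --c--▸ u2
  u4 = b.(rec X. c.a.b.X + b.(0 + X + c.X)) ⊢ --b--▸ u3
Q's transition system — 4 states:
  v0 = rec X. c.a.b.X + b.(0 + X + c.X) ⊢ --b--▸ v1, --c--▸ v2
  v1 = 0 + (rec X. c.a.b.X + b.(0 + X + c.X)) + c.(rec X. c.a.b.X + b.(0 + X + c.X)) ⊢ --b--▸ v1, --c--▸ v0, --c--▸ v2
  v2 = a.b.(rec X. c.a.b.X + b.(0 + X + c.X)) ⊢ --a--▸ v3
  v3 = b.(rec X. c.a.b.X + b.(0 + X + c.X)) ⊢ --b--▸ v0
Bisimilarity quotient blocks:
  B0 = {u0, u3, v0}
  B1 = {u1, v1}
  B2 = {u2, v2}
  B3 = {u4, v3}
u0 ∈ B0, v0 ∈ B0 → same block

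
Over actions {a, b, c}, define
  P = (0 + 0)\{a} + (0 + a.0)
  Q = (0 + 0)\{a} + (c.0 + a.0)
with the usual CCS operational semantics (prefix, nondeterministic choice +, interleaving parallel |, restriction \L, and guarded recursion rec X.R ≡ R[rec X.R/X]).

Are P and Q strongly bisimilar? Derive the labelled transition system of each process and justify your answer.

NO

P's transition system — 2 states:
  m0 = (0 + 0)\{a} + (0 + a.0) | -a-> m1
  m1 = 0 | ∅
Q's transition system — 2 states:
  n0 = (0 + 0)\{a} + (c.0 + a.0) | -a-> n1, -c-> n1
  n1 = 0 | ∅
Bisimilarity quotient blocks:
  B0 = {m0}
  B1 = {m1, n1}
  B2 = {n0}
m0 ∈ B0, n0 ∈ B2 → different blocks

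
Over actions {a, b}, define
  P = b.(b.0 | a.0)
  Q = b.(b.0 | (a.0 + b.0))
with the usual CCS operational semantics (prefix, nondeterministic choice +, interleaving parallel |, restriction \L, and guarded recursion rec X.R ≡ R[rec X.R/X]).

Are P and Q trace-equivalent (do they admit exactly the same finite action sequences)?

traces(P) ≠ traces(Q) — witness ⟨bbb⟩

P's transition system — 5 states:
  s0 = b.(b.0 | a.0) → =b=> s1
  s1 = b.0 | a.0 → =a=> s2, =b=> s3
  s2 = b.0 | 0 → =b=> s4
  s3 = 0 | a.0 → =a=> s4
  s4 = 0 | 0 → stopped
Q's transition system — 5 states:
  t0 = b.(b.0 | (a.0 + b.0)) → =b=> t1
  t1 = b.0 | (a.0 + b.0) → =a=> t2, =b=> t2, =b=> t3
  t2 = b.0 | 0 → =b=> t4
  t3 = 0 | (a.0 + b.0) → =a=> t4, =b=> t4
  t4 = 0 | 0 → stopped
Run σ = ⟨bbb⟩ on Q: start {t0}
  step 1 (b): {t1}
  step 2 (b): {t2, t3}
  step 3 (b): {t4}
  Q completes σ.
Run σ = ⟨bbb⟩ on P: start {s0}
  step 1 (b): {s1}
  step 2 (b): {s3}
  step 3 (b): ∅ (P stuck)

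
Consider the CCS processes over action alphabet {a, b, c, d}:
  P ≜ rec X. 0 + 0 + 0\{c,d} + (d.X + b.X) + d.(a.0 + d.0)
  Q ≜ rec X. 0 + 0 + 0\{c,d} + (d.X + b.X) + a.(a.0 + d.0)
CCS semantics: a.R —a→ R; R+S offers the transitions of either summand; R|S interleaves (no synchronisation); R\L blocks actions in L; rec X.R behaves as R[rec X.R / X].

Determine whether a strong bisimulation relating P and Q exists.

not bisimilar

Reachable graph of P (3 states):
  u0 = rec X. 0 + 0 + 0\{c,d} + (d.X + b.X) + d.(a.0 + d.0) → ··b··> u0, ··d··> u0, ··d··> u1
  u1 = a.0 + d.0 → ··a··> u2, ··d··> u2
  u2 = 0 → ∅
Reachable graph of Q (3 states):
  v0 = rec X. 0 + 0 + 0\{c,d} + (d.X + b.X) + a.(a.0 + d.0) → ··a··> v1, ··b··> v0, ··d··> v0
  v1 = a.0 + d.0 → ··a··> v2, ··d··> v2
  v2 = 0 → ∅
Bisimilarity quotient blocks:
  B0 = {u0}
  B1 = {u1, v1}
  B2 = {u2, v2}
  B3 = {v0}
u0 ∈ B0, v0 ∈ B3 → different blocks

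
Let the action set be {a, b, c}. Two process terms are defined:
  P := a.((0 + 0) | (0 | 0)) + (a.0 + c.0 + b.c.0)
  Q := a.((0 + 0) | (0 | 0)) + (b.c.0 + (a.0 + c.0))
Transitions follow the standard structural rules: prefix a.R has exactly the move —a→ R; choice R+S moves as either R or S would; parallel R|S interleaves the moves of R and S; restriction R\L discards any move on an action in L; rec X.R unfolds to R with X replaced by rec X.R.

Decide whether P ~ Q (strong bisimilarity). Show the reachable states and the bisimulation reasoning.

YES

LTS(P): 4 reachable states
  s0 = a.((0 + 0) | (0 | 0)) + (a.0 + c.0 + b.c.0) → --a--▸ s1, --a--▸ s2, --b--▸ s3, --c--▸ s2
  s1 = (0 + 0) | (0 | 0) → deadlocked
  s2 = 0 → deadlocked
  s3 = c.0 → --c--▸ s2
LTS(Q): 4 reachable states
  t0 = a.((0 + 0) | (0 | 0)) + (b.c.0 + (a.0 + c.0)) → --a--▸ t1, --a--▸ t2, --b--▸ t3, --c--▸ t2
  t1 = (0 + 0) | (0 | 0) → deadlocked
  t2 = 0 → deadlocked
  t3 = c.0 → --c--▸ t2
Coarsest stable partition (strong bisimilarity classes):
  B0 = {s0, t0}
  B1 = {s1, s2, t1, t2}
  B2 = {s3, t3}
s0 ∈ B0, t0 ∈ B0 → same block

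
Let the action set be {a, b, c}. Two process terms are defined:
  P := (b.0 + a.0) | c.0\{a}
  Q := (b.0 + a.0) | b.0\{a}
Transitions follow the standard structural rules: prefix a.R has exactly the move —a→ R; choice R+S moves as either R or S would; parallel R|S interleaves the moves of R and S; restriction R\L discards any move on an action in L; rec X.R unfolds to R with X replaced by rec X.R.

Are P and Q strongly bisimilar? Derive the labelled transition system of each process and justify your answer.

LTS(P): 4 reachable states
  m0 = (b.0 + a.0) | c.0\{a} | =a=> m1, =b=> m1, =c=> m2
  m1 = 0 | c.0\{a} | =c=> m3
  m2 = (b.0 + a.0) | 0\{a} | =a=> m3, =b=> m3
  m3 = 0 | 0\{a} | deadlocked
LTS(Q): 4 reachable states
  n0 = (b.0 + a.0) | b.0\{a} | =a=> n1, =b=> n1, =b=> n2
  n1 = 0 | b.0\{a} | =b=> n3
  n2 = (b.0 + a.0) | 0\{a} | =a=> n3, =b=> n3
  n3 = 0 | 0\{a} | deadlocked
Partition-refinement fixed point:
  B0 = {m0}
  B1 = {m2, n2}
  B2 = {m3, n3}
  B3 = {m1}
  B4 = {n0}
  B5 = {n1}
m0 ∈ B0, n0 ∈ B4 → different blocks

NO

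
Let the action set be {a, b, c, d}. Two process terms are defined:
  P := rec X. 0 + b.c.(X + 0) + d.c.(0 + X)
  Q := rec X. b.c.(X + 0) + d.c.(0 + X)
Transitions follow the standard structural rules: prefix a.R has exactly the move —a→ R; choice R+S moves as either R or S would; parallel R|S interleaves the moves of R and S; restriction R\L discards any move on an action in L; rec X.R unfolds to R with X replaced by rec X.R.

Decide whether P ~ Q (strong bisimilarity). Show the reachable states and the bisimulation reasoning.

Reachable graph of P (5 states):
  m0 = rec X. 0 + b.c.(X + 0) + d.c.(0 + X) ⊢ -b-> m1, -d-> m2
  m1 = c.((rec X. 0 + b.c.(X + 0) + d.c.(0 + X)) + 0) ⊢ -c-> m3
  m2 = c.(0 + (rec X. 0 + b.c.(X + 0) + d.c.(0 + X))) ⊢ -c-> m4
  m3 = (rec X. 0 + b.c.(X + 0) + d.c.(0 + X)) + 0 ⊢ -b-> m1, -d-> m2
  m4 = 0 + (rec X. 0 + b.c.(X + 0) + d.c.(0 + X)) ⊢ -b-> m1, -d-> m2
Reachable graph of Q (5 states):
  n0 = rec X. b.c.(X + 0) + d.c.(0 + X) ⊢ -b-> n1, -d-> n2
  n1 = c.((rec X. b.c.(X + 0) + d.c.(0 + X)) + 0) ⊢ -c-> n3
  n2 = c.(0 + (rec X. b.c.(X + 0) + d.c.(0 + X))) ⊢ -c-> n4
  n3 = (rec X. b.c.(X + 0) + d.c.(0 + X)) + 0 ⊢ -b-> n1, -d-> n2
  n4 = 0 + (rec X. b.c.(X + 0) + d.c.(0 + X)) ⊢ -b-> n1, -d-> n2
Coarsest stable partition (strong bisimilarity classes):
  B0 = {m0, m3, m4, n0, n3, n4}
  B1 = {m1, m2, n1, n2}
m0 ∈ B0, n0 ∈ B0 → same block

bisimilar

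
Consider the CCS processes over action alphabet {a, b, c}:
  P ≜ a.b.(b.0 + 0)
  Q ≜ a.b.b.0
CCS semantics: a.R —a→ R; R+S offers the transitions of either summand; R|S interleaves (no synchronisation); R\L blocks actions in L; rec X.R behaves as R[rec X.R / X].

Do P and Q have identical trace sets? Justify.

Reachable graph of P (4 states):
  m0 = a.b.(b.0 + 0) ⊢ -a-> m1
  m1 = b.(b.0 + 0) ⊢ -b-> m2
  m2 = b.0 + 0 ⊢ -b-> m3
  m3 = 0 ⊢ stopped
Reachable graph of Q (4 states):
  n0 = a.b.b.0 ⊢ -a-> n1
  n1 = b.b.0 ⊢ -b-> n2
  n2 = b.0 ⊢ -b-> n3
  n3 = 0 ⊢ stopped
Bisimilarity quotient blocks:
  B0 = {m0, n0}
  B1 = {m1, n1}
  B2 = {m2, n2}
  B3 = {m3, n3}
m0 ∈ B0, n0 ∈ B0 → same block
Bisimilar ⇒ trace-equivalent.

trace-equivalent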